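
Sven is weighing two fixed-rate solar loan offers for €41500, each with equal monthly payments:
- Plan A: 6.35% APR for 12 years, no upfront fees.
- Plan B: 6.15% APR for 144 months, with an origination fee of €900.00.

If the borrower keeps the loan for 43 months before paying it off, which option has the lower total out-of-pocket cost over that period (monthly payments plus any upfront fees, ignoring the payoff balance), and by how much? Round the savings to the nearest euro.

Plan A: monthly rate = 6.35%/12 = 0.0052917; payment = 41,500 × 0.0052917 / (1 − (1+0.0052917)^−144) = €412.53.
Plan B: monthly rate = 6.15%/12 = 0.0051250; payment = 41,500 × 0.0051250 / (1 − (1+0.0051250)^−144) = €408.21.
Over 43 months: Plan A costs 43 × €412.53 = €17,738.79; Plan B costs 43 × €408.21 + €900.00 = €18,453.03.
Plan A is cheaper by €18,453.03 − €17,738.79 = €714.24.

Plan A by €714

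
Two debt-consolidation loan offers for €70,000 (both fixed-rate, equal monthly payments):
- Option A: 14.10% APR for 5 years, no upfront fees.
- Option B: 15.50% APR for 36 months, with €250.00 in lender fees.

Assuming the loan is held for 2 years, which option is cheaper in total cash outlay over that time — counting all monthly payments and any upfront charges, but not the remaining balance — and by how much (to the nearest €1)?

Option A by €19,722

Option A: at 14.10% the monthly rate is 0.0117500, so the payment is 70,000 × 0.0117500 / (1 − 1.0117500^−60) = €1,632.41.
Option B: monthly rate = 15.5%/12 = 0.0129167; payment = 70,000 × 0.0129167 / (1 − (1+0.0129167)^−36) = €2,443.75.
Over 24 months: Option A costs 24 × €1,632.41 = €39,177.84; Option B costs 24 × €2,443.75 + €250.00 = €58,900.00.
Option A is cheaper by €58,900.00 − €39,177.84 = €19,722.16.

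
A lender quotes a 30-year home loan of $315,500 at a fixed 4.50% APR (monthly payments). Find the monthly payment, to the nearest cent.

$1,598.59

Monthly rate = 4.5%/12 = 0.0037500; payment = 315,500 × 0.0037500 / (1 − (1+0.0037500)^−360) = $1,598.59.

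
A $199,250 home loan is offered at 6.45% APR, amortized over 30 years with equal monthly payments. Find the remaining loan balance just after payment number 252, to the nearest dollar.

With monthly rate i = 6.45%/12 = 0.0053750, the balance after k of n payments is P · [(1+i)^n − (1+i)^k] / [(1+i)^n − 1].
(1+0.0053750)^360 = 6.88825817 and (1+0.0053750)^252 = 3.86079366, so the balance is 199,250 × (6.88825817 − 3.86079366) / (6.88825817 − 1) = $102,444.95.

$102,445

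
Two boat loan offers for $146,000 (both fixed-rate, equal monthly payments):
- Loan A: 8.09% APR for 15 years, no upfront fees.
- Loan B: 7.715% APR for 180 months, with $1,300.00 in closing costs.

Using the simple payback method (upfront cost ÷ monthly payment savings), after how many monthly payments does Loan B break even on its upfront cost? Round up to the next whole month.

Loan A: monthly rate = 8.09%/12 = 0.0067417; payment = 146,000 × 0.0067417 / (1 − (1+0.0067417)^−180) = $1,402.85.
Loan B: at 7.715% the monthly rate is 0.0064292, so the payment is 146,000 × 0.0064292 / (1 − 1.0064292^−180) = $1,371.34.
Monthly savings = $1,402.85 − $1,371.34 = $31.51.
Break-even = $1,300.00 / $31.51 = 41.26 → 42 months.

42 months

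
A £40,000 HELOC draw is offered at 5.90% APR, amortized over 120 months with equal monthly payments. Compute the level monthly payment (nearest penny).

£442.08

Monthly rate = 5.9%/12 = 0.0049167; payment = 40,000 × 0.0049167 / (1 − (1+0.0049167)^−120) = £442.08.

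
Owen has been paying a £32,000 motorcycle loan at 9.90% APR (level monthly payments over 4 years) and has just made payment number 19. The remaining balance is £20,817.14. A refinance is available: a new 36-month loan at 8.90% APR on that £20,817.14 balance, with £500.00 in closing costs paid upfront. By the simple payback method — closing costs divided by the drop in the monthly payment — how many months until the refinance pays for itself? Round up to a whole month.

Current payment = 32,000 × 9.9%/12 / (1 − (1+0.0082500)^−48) = £810.07.
Refinanced payment = 20,817.14 × 0.0074167 / (1 − (1+0.0074167)^−36) = £661.01.
Monthly savings = £810.07 − £661.01 = £149.06.
Break-even = £500.00 / £149.06 = 3.35 → 4 months.

4 months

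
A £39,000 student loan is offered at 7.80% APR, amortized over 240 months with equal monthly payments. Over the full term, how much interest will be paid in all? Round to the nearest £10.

£38,130

Monthly rate = 7.8%/12 = 0.0065000; payment = 39,000 × 0.0065000 / (1 − (1+0.0065000)^−240) = £321.37.
Total paid = 240 × £321.37 = £77,128.80; interest = £77,128.80 − £39,000 = £38,128.80.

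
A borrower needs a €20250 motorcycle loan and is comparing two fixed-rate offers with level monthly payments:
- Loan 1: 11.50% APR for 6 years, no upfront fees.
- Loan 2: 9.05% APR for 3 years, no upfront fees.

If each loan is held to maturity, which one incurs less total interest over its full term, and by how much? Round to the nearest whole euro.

Loan 2 by €4,928

Loan 1: monthly rate = 11.5%/12 = 0.0095833; payment = 20,250 × 0.0095833 / (1 − (1+0.0095833)^−72) = €390.65.
Total interest on Loan 1 = 72 × €390.65 − €20,250 = €7,876.80.
Loan 2: monthly rate = 9.05%/12 = 0.0075417; payment = 20,250 × 0.0075417 / (1 − (1+0.0075417)^−36) = €644.42.
Total interest on Loan 2 = 36 × €644.42 − €20,250 = €2,949.12.
Loan 2 is lower by €4,927.68.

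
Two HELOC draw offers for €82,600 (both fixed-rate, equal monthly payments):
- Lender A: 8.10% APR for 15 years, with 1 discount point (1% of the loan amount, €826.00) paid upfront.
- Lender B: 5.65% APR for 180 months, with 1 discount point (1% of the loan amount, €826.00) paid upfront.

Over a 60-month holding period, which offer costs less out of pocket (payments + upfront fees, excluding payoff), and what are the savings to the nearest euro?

Lender B by €6,758

Lender A: at 8.10% the monthly rate is 0.0067500, so the payment is 82,600 × 0.0067500 / (1 − 1.0067500^−180) = €794.14.
Lender B: at 5.65% the monthly rate is 0.0047083, so the payment is 82,600 × 0.0047083 / (1 − 1.0047083^−180) = €681.50.
Over 60 months: Lender A costs 60 × €794.14 + €826.00 = €48,474.40; Lender B costs 60 × €681.50 + €826.00 = €41,716.00.
Lender B is cheaper by €48,474.40 − €41,716.00 = €6,758.40.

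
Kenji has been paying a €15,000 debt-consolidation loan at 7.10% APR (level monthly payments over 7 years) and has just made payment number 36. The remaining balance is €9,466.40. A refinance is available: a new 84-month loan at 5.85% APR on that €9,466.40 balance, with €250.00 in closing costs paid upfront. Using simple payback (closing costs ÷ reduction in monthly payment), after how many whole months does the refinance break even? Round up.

Current payment = 15,000 × 7.1%/12 / (1 − (1+0.0059167)^−84) = €227.12.
Refinanced payment = 9,466.40 × 0.0048750 / (1 − (1+0.0048750)^−84) = €137.61.
Monthly savings = €227.12 − €137.61 = €89.51.
Break-even = €250.00 / €89.51 = 2.79 → 3 months.

3 months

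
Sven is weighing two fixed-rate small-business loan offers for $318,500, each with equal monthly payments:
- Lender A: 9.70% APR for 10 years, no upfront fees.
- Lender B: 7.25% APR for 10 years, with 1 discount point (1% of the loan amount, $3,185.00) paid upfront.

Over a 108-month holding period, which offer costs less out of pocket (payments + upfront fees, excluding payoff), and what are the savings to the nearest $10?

Lender B by $41,860

Lender A: at 9.70% the monthly rate is 0.0080833, so the payment is 318,500 × 0.0080833 / (1 − 1.0080833^−120) = $4,156.27.
Lender B: at 7.25% the monthly rate is 0.0060417, so the payment is 318,500 × 0.0060417 / (1 − 1.0060417^−120) = $3,739.22.
Over 108 months: Lender A costs 108 × $4,156.27 = $448,877.16; Lender B costs 108 × $3,739.22 + $3,185.00 = $407,020.76.
Lender B is cheaper by $448,877.16 − $407,020.76 = $41,856.40.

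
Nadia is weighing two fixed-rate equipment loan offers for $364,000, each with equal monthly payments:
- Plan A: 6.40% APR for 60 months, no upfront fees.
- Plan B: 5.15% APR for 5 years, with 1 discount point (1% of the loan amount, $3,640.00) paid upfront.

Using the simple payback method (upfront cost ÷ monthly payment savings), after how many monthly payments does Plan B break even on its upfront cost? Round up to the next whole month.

18 months

Plan A: at 6.40% the monthly rate is 0.0053333, so the payment is 364,000 × 0.0053333 / (1 − 1.0053333^−60) = $7,105.04.
Plan B: monthly rate = 5.15%/12 = 0.0042917; payment = 364,000 × 0.0042917 / (1 − (1+0.0042917)^−60) = $6,894.17.
Monthly savings = $7,105.04 − $6,894.17 = $210.87.
Break-even = $3,640.00 / $210.87 = 17.26 → 18 months.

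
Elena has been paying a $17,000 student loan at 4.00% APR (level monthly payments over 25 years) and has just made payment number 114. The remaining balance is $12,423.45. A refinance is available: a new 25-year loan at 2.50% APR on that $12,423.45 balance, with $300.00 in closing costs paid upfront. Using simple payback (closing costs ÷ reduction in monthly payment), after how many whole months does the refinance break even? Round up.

9 months

Current payment = 17,000 × 4%/12 / (1 − (1+0.0033333)^−300) = $89.73.
Refinanced payment = 12,423.45 × 0.0020833 / (1 − (1+0.0020833)^−300) = $55.73.
Monthly savings = $89.73 − $55.73 = $34.00.
Break-even = $300.00 / $34.00 = 8.82 → 9 months.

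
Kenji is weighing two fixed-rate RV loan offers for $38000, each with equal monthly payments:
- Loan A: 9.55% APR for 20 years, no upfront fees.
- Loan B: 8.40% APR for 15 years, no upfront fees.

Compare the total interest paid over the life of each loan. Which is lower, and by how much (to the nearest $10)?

Loan B by $18,350

Loan A: monthly rate = 9.55%/12 = 0.0079583; payment = 38,000 × 0.0079583 / (1 − (1+0.0079583)^−240) = $355.45.
Total interest on Loan A = 240 × $355.45 − $38,000 = $47,308.00.
Loan B: at 8.40% the monthly rate is 0.0070000, so the payment is 38,000 × 0.0070000 / (1 − 1.0070000^−180) = $371.98.
Total interest on Loan B = 180 × $371.98 − $38,000 = $28,956.40.
Loan B is lower by $18,351.60.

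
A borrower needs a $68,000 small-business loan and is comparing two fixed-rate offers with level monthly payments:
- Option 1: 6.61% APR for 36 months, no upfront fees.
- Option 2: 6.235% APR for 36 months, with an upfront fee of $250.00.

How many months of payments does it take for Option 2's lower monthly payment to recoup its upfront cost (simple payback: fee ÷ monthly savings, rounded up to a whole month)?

Option 1: at 6.61% the monthly rate is 0.0055083, so the payment is 68,000 × 0.0055083 / (1 − 1.0055083^−36) = $2,087.54.
Option 2: monthly rate = 6.235%/12 = 0.0051958; payment = 68,000 × 0.0051958 / (1 − (1+0.0051958)^−36) = $2,075.94.
Monthly savings = $2,087.54 − $2,075.94 = $11.60.
Break-even = $250.00 / $11.60 = 21.55 → 22 months.

22 months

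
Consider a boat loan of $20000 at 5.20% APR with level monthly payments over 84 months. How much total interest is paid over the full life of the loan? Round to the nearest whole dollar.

At 5.20% the monthly rate is 0.0043333, so the payment is 20,000 × 0.0043333 / (1 − 1.0043333^−84) = $284.56.
Total paid = 84 × $284.56 = $23,903.04; interest = $23,903.04 − $20,000 = $3,903.04.

$3,903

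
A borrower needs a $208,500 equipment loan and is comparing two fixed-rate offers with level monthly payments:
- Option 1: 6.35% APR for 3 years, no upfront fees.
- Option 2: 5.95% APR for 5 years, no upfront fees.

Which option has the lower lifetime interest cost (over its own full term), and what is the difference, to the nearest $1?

Option 1: at 6.35% the monthly rate is 0.0052917, so the payment is 208,500 × 0.0052917 / (1 − 1.0052917^−36) = $6,376.09.
Total interest on Option 1 = 36 × $6,376.09 − $208,500 = $21,039.24.
Option 2: at 5.95% the monthly rate is 0.0049583, so the payment is 208,500 × 0.0049583 / (1 − 1.0049583^−60) = $4,026.04.
Total interest on Option 2 = 60 × $4,026.04 − $208,500 = $33,062.40.
Option 1 is lower by $12,023.16.

Option 1 by $12,023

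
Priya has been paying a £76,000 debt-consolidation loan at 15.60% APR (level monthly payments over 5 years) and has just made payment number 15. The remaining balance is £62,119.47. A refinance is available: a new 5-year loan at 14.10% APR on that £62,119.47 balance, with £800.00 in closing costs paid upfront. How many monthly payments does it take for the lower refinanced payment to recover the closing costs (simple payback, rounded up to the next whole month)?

Current payment = 76,000 × 15.6%/12 / (1 − (1+0.0130000)^−60) = £1,832.06.
Refinanced payment = 62,119.47 × 0.0117500 / (1 − (1+0.0117500)^−60) = £1,448.63.
Monthly savings = £1,832.06 − £1,448.63 = £383.43.
Break-even = £800.00 / £383.43 = 2.09 → 3 months.

3 months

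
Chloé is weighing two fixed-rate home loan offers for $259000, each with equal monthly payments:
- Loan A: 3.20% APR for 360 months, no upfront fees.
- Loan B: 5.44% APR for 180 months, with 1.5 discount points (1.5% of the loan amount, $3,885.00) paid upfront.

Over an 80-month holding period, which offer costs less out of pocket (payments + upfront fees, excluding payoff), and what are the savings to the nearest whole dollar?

Loan A by $82,919

Loan A: monthly rate = 3.2%/12 = 0.0026667; payment = 259,000 × 0.0026667 / (1 − (1+0.0026667)^−360) = $1,120.09.
Loan B: at 5.44% the monthly rate is 0.0045333, so the payment is 259,000 × 0.0045333 / (1 − 1.0045333^−180) = $2,108.01.
Over 80 months: Loan A costs 80 × $1,120.09 = $89,607.20; Loan B costs 80 × $2,108.01 + $3,885.00 = $172,525.80.
Loan A is cheaper by $172,525.80 − $89,607.20 = $82,918.60.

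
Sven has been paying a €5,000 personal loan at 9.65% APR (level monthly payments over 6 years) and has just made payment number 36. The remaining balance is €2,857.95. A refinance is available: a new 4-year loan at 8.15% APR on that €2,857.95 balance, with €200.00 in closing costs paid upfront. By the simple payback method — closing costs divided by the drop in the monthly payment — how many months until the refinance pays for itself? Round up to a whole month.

Current payment = 5,000 × 9.65%/12 / (1 − (1+0.0080417)^−72) = €91.75.
Refinanced payment = 2,857.95 × 0.0067917 / (1 − (1+0.0067917)^−48) = €69.97.
Monthly savings = €91.75 − €69.97 = €21.78.
Break-even = €200.00 / €21.78 = 9.18 → 10 months.

10 months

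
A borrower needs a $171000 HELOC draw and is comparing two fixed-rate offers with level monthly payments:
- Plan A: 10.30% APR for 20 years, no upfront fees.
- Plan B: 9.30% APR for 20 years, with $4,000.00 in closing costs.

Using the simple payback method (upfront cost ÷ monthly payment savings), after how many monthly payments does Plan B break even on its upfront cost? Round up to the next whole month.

Plan A: monthly rate = 10.3%/12 = 0.0085833; payment = 171,000 × 0.0085833 / (1 − (1+0.0085833)^−240) = $1,684.32.
Plan B: monthly rate = 9.3%/12 = 0.0077500; payment = 171,000 × 0.0077500 / (1 − (1+0.0077500)^−240) = $1,571.68.
Monthly savings = $1,684.32 − $1,571.68 = $112.64.
Break-even = $4,000.00 / $112.64 = 35.51 → 36 months.

36 months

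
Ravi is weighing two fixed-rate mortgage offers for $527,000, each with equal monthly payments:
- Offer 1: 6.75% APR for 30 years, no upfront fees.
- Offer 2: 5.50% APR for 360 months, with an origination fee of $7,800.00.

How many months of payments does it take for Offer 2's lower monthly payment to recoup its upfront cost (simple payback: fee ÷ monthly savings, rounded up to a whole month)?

Offer 1: at 6.75% the monthly rate is 0.0056250, so the payment is 527,000 × 0.0056250 / (1 − 1.0056250^−360) = $3,418.11.
Offer 2: at 5.50% the monthly rate is 0.0045833, so the payment is 527,000 × 0.0045833 / (1 − 1.0045833^−360) = $2,992.25.
Monthly savings = $3,418.11 − $2,992.25 = $425.86.
Break-even = $7,800.00 / $425.86 = 18.32 → 19 months.

19 months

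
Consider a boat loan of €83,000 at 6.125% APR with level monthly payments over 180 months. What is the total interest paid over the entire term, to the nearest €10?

Monthly rate = 6.125%/12 = 0.0051042; payment = 83,000 × 0.0051042 / (1 − (1+0.0051042)^−180) = €706.02.
Total paid = 180 × €706.02 = €127,083.60; interest = €127,083.60 − €83,000 = €44,083.60.

€44,080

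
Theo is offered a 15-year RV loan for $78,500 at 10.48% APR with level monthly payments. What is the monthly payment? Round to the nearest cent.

At 10.48% the monthly rate is 0.0087333, so the payment is 78,500 × 0.0087333 / (1 − 1.0087333^−180) = $866.77.

$866.77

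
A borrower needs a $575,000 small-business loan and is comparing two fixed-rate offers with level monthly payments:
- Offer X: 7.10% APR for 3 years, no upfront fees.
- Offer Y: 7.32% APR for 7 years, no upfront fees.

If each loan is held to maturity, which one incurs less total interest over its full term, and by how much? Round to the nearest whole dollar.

Offer X: at 7.10% the monthly rate is 0.0059167, so the payment is 575,000 × 0.0059167 / (1 − 1.0059167^−36) = $17,780.63.
Total interest on Offer X = 36 × $17,780.63 − $575,000 = $65,102.68.
Offer Y: monthly rate = 7.32%/12 = 0.0061000; payment = 575,000 × 0.0061000 / (1 − (1+0.0061000)^−84) = $8,768.51.
Total interest on Offer Y = 84 × $8,768.51 − $575,000 = $161,554.84.
Offer X is lower by $96,452.16.

Offer X by $96,452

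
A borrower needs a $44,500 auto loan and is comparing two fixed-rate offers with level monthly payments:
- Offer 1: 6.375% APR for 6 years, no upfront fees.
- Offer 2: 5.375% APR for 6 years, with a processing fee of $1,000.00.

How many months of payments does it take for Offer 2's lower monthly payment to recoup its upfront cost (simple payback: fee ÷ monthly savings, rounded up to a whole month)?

48 months

Offer 1: monthly rate = 6.375%/12 = 0.0053125; payment = 44,500 × 0.0053125 / (1 − (1+0.0053125)^−72) = $745.40.
Offer 2: at 5.375% the monthly rate is 0.0044792, so the payment is 44,500 × 0.0044792 / (1 − 1.0044792^−72) = $724.44.
Monthly savings = $745.40 − $724.44 = $20.96.
Break-even = $1,000.00 / $20.96 = 47.71 → 48 months.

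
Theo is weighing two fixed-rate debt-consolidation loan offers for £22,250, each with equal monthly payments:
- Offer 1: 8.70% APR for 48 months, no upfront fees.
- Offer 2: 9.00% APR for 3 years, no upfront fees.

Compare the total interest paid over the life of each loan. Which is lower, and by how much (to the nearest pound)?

Offer 2 by £954

Offer 1: at 8.70% the monthly rate is 0.0072500, so the payment is 22,250 × 0.0072500 / (1 − 1.0072500^−48) = £550.53.
Total interest on Offer 1 = 48 × £550.53 − £22,250 = £4,175.44.
Offer 2: monthly rate = 9%/12 = 0.0075000; payment = 22,250 × 0.0075000 / (1 − (1+0.0075000)^−36) = £707.54.
Total interest on Offer 2 = 36 × £707.54 − £22,250 = £3,221.44.
Offer 2 is lower by £954.00.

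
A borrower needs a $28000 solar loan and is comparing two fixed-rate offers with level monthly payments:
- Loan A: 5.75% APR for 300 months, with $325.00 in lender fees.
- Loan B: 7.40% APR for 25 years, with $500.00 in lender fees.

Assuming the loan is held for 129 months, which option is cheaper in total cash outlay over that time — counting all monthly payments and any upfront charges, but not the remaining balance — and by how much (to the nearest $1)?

Loan A: monthly rate = 5.75%/12 = 0.0047917; payment = 28,000 × 0.0047917 / (1 − (1+0.0047917)^−300) = $176.15.
Loan B: monthly rate = 7.4%/12 = 0.0061667; payment = 28,000 × 0.0061667 / (1 − (1+0.0061667)^−300) = $205.10.
Over 129 months: Loan A costs 129 × $176.15 + $325.00 = $23,048.35; Loan B costs 129 × $205.10 + $500.00 = $26,957.90.
Loan A is cheaper by $26,957.90 − $23,048.35 = $3,909.55.

Loan A by $3,910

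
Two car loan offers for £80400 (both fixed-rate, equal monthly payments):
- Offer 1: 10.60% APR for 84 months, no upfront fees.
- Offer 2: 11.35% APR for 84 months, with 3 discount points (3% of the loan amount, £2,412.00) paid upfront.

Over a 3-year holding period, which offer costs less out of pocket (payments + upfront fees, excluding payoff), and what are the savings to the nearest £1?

Offer 1 by £3,553

Offer 1: monthly rate = 10.6%/12 = 0.0088333; payment = 80,400 × 0.0088333 / (1 − (1+0.0088333)^−84) = £1,359.79.
Offer 2: monthly rate = 11.35%/12 = 0.0094583; payment = 80,400 × 0.0094583 / (1 − (1+0.0094583)^−84) = £1,391.48.
Over 36 months: Offer 1 costs 36 × £1,359.79 = £48,952.44; Offer 2 costs 36 × £1,391.48 + £2,412.00 = £52,505.28.
Offer 1 is cheaper by £52,505.28 − £48,952.44 = £3,552.84.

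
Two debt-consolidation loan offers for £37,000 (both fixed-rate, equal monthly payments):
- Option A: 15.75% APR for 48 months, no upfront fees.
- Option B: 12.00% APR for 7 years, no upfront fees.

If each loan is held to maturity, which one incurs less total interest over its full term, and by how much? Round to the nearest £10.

Option A: at 15.75% the monthly rate is 0.0131250, so the payment is 37,000 × 0.0131250 / (1 − 1.0131250^−48) = £1,043.86.
Total interest on Option A = 48 × £1,043.86 − £37,000 = £13,105.28.
Option B: monthly rate = 12%/12 = 0.0100000; payment = 37,000 × 0.0100000 / (1 − (1+0.0100000)^−84) = £653.15.
Total interest on Option B = 84 × £653.15 − £37,000 = £17,864.60.
Option A is lower by £4,759.32.

Option A by £4,760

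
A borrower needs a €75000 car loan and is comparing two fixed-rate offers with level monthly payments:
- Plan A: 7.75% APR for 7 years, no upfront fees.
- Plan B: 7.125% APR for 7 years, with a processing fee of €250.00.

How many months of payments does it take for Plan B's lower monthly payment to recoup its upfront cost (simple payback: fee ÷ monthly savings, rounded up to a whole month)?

Plan A: at 7.75% the monthly rate is 0.0064583, so the payment is 75,000 × 0.0064583 / (1 − 1.0064583^−84) = €1,159.65.
Plan B: at 7.125% the monthly rate is 0.0059375, so the payment is 75,000 × 0.0059375 / (1 − 1.0059375^−84) = €1,136.54.
Monthly savings = €1,159.65 − €1,136.54 = €23.11.
Break-even = €250.00 / €23.11 = 10.82 → 11 months.

11 months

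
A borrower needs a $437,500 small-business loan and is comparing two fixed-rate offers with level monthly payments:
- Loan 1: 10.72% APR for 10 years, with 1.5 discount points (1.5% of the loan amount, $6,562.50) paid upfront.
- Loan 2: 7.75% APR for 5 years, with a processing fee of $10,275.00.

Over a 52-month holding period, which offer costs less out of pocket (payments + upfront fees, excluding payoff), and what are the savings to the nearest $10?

Loan 1 by $152,500

Loan 1: at 10.72% the monthly rate is 0.0089333, so the payment is 437,500 × 0.0089333 / (1 − 1.0089333^−120) = $5,957.43.
Loan 2: at 7.75% the monthly rate is 0.0064583, so the payment is 437,500 × 0.0064583 / (1 − 1.0064583^−60) = $8,818.67.
Over 52 months: Loan 1 costs 52 × $5,957.43 + $6,562.50 = $316,348.86; Loan 2 costs 52 × $8,818.67 + $10,275.00 = $468,845.84.
Loan 1 is cheaper by $468,845.84 − $316,348.86 = $152,496.98.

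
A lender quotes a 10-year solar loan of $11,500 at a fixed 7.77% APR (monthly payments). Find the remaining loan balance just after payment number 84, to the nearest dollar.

$4,423

With monthly rate i = 7.77%/12 = 0.0064750, the balance after k of n payments is P · [(1+i)^n − (1+i)^k] / [(1+i)^n − 1].
(1+0.0064750)^120 = 2.16949684 and (1+0.0064750)^84 = 1.71969455, so the balance is 11,500 × (2.16949684 − 1.71969455) / (2.16949684 − 1) = $4,423.04.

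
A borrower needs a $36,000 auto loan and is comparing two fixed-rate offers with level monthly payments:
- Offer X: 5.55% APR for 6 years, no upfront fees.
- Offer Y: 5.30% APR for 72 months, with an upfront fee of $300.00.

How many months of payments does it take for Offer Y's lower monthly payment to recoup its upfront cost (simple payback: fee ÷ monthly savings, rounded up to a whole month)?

Offer X: at 5.55% the monthly rate is 0.0046250, so the payment is 36,000 × 0.0046250 / (1 − 1.0046250^−72) = $589.01.
Offer Y: at 5.30% the monthly rate is 0.0044167, so the payment is 36,000 × 0.0044167 / (1 − 1.0044167^−72) = $584.80.
Monthly savings = $589.01 − $584.80 = $4.21.
Break-even = $300.00 / $4.21 = 71.26 → 72 months.

72 months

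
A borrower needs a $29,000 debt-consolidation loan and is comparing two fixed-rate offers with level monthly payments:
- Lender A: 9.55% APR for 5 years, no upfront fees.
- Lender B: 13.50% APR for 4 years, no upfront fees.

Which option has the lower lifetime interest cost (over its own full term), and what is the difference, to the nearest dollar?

Lender A: at 9.55% the monthly rate is 0.0079583, so the payment is 29,000 × 0.0079583 / (1 − 1.0079583^−60) = $609.76.
Total interest on Lender A = 60 × $609.76 − $29,000 = $7,585.60.
Lender B: at 13.50% the monthly rate is 0.0112500, so the payment is 29,000 × 0.0112500 / (1 − 1.0112500^−48) = $785.21.
Total interest on Lender B = 48 × $785.21 − $29,000 = $8,690.08.
Lender A is lower by $1,104.48.

Lender A by $1,104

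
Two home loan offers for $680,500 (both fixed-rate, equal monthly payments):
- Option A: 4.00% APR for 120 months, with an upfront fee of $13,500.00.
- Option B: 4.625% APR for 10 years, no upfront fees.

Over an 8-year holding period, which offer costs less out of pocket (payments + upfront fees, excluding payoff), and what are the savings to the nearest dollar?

Option A: monthly rate = 4%/12 = 0.0033333; payment = 680,500 × 0.0033333 / (1 − (1+0.0033333)^−120) = $6,889.73.
Option B: at 4.625% the monthly rate is 0.0038542, so the payment is 680,500 × 0.0038542 / (1 − 1.0038542^−120) = $7,093.67.
Over 96 months: Option A costs 96 × $6,889.73 + $13,500.00 = $674,914.08; Option B costs 96 × $7,093.67 = $680,992.32.
Option A is cheaper by $680,992.32 − $674,914.08 = $6,078.24.

Option A by $6,078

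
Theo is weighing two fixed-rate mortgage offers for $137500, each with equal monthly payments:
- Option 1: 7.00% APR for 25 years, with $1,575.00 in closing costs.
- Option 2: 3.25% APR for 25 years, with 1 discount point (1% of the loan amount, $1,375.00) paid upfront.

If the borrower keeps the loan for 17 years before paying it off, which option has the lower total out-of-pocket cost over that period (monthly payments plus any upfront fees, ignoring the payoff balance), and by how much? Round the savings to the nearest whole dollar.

Option 2 by $61,759

Option 1: monthly rate = 7%/12 = 0.0058333; payment = 137,500 × 0.0058333 / (1 − (1+0.0058333)^−300) = $971.82.
Option 2: at 3.25% the monthly rate is 0.0027083, so the payment is 137,500 × 0.0027083 / (1 − 1.0027083^−300) = $670.06.
Over 204 months: Option 1 costs 204 × $971.82 + $1,575.00 = $199,826.28; Option 2 costs 204 × $670.06 + $1,375.00 = $138,067.24.
Option 2 is cheaper by $199,826.28 − $138,067.24 = $61,759.04.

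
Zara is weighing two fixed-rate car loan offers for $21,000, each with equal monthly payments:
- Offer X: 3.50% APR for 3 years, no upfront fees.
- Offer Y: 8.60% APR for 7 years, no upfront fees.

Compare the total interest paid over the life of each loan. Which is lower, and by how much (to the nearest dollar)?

Offer X: monthly rate = 3.5%/12 = 0.0029167; payment = 21,000 × 0.0029167 / (1 − (1+0.0029167)^−36) = $615.34.
Total interest on Offer X = 36 × $615.34 − $21,000 = $1,152.24.
Offer Y: at 8.60% the monthly rate is 0.0071667, so the payment is 21,000 × 0.0071667 / (1 − 1.0071667^−84) = $333.62.
Total interest on Offer Y = 84 × $333.62 − $21,000 = $7,024.08.
Offer X is lower by $5,871.84.

Offer X by $5,872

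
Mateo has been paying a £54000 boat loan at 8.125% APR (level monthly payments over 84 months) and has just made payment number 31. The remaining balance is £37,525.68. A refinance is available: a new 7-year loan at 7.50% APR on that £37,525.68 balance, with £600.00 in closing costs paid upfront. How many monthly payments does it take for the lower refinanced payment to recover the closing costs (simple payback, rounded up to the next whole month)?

Current payment = 54,000 × 8.125%/12 / (1 − (1+0.0067708)^−84) = £845.02.
Refinanced payment = 37,525.68 × 0.0062500 / (1 − (1+0.0062500)^−84) = £575.58.
Monthly savings = £845.02 − £575.58 = £269.44.
Break-even = £600.00 / £269.44 = 2.23 → 3 months.

3 months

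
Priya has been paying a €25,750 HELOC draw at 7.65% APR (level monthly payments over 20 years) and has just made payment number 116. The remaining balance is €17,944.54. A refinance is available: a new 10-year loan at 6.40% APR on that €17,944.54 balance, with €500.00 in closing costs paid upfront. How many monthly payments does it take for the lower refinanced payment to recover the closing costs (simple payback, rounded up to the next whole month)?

Current payment = 25,750 × 7.65%/12 / (1 − (1+0.0063750)^−240) = €209.81.
Refinanced payment = 17,944.54 × 0.0053333 / (1 − (1+0.0053333)^−120) = €202.84.
Monthly savings = €209.81 − €202.84 = €6.97.
Break-even = €500.00 / €6.97 = 71.74 → 72 months.

72 months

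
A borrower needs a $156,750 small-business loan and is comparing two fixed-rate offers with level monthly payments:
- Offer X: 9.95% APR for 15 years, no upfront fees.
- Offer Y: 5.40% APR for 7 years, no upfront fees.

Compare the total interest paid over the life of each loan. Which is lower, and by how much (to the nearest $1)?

Offer X: monthly rate = 9.95%/12 = 0.0082917; payment = 156,750 × 0.0082917 / (1 − (1+0.0082917)^−180) = $1,679.65.
Total interest on Offer X = 180 × $1,679.65 − $156,750 = $145,587.00.
Offer Y: at 5.40% the monthly rate is 0.0045000, so the payment is 156,750 × 0.0045000 / (1 − 1.0045000^−84) = $2,245.07.
Total interest on Offer Y = 84 × $2,245.07 − $156,750 = $31,835.88.
Offer Y is lower by $113,751.12.

Offer Y by $113,751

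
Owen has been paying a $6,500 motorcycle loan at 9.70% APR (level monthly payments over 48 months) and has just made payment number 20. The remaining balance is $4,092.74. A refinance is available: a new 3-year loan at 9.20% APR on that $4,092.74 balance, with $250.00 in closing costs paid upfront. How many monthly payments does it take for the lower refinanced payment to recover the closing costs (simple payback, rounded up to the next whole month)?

8 months

Current payment = 6,500 × 9.7%/12 / (1 − (1+0.0080833)^−48) = $163.92.
Refinanced payment = 4,092.74 × 0.0076667 / (1 − (1+0.0076667)^−36) = $130.53.
Monthly savings = $163.92 − $130.53 = $33.39.
Break-even = $250.00 / $33.39 = 7.49 → 8 months.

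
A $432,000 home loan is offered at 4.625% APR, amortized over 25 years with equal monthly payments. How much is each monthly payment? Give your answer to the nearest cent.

At 4.625% the monthly rate is 0.0038542, so the payment is 432,000 × 0.0038542 / (1 − 1.0038542^−300) = $2,431.95.

$2,431.95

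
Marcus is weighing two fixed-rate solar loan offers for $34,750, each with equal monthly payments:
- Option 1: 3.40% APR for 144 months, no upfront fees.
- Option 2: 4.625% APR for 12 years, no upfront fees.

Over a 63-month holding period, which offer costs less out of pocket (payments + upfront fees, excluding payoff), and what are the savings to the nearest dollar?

Option 1 by $1,303

Option 1: at 3.40% the monthly rate is 0.0028333, so the payment is 34,750 × 0.0028333 / (1 − 1.0028333^−144) = $294.22.
Option 2: monthly rate = 4.625%/12 = 0.0038542; payment = 34,750 × 0.0038542 / (1 − (1+0.0038542)^−144) = $314.90.
Over 63 months: Option 1 costs 63 × $294.22 = $18,535.86; Option 2 costs 63 × $314.90 = $19,838.70.
Option 1 is cheaper by $19,838.70 − $18,535.86 = $1,302.84.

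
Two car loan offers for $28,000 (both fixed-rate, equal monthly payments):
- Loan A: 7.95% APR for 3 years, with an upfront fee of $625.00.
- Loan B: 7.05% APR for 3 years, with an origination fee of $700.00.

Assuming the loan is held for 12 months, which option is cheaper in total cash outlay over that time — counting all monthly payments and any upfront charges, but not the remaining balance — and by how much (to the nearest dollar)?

Loan A: monthly rate = 7.95%/12 = 0.0066250; payment = 28,000 × 0.0066250 / (1 − (1+0.0066250)^−36) = $876.77.
Loan B: at 7.05% the monthly rate is 0.0058750, so the payment is 28,000 × 0.0058750 / (1 − 1.0058750^−36) = $865.20.
Over 12 months: Loan A costs 12 × $876.77 + $625.00 = $11,146.24; Loan B costs 12 × $865.20 + $700.00 = $11,082.40.
Loan B is cheaper by $11,146.24 − $11,082.40 = $63.84.

Loan B by $64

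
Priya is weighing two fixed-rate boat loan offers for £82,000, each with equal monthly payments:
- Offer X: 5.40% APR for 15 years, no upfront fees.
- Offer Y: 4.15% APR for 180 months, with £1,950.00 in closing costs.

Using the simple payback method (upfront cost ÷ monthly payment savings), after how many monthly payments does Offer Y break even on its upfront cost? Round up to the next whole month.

37 months

Offer X: monthly rate = 5.4%/12 = 0.0045000; payment = 82,000 × 0.0045000 / (1 − (1+0.0045000)^−180) = £665.67.
Offer Y: monthly rate = 4.15%/12 = 0.0034583; payment = 82,000 × 0.0034583 / (1 − (1+0.0034583)^−180) = £612.73.
Monthly savings = £665.67 − £612.73 = £52.94.
Break-even = £1,950.00 / £52.94 = 36.83 → 37 months.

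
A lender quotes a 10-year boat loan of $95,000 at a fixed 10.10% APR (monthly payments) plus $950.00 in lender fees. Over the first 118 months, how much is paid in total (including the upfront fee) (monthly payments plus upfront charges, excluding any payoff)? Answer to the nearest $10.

Monthly rate = 10.1%/12 = 0.0084167; payment = 95,000 × 0.0084167 / (1 − (1+0.0084167)^−120) = $1,260.70.
Total outlay = 118 × $1,260.70 + $950.00 = $149,712.60.

$149,710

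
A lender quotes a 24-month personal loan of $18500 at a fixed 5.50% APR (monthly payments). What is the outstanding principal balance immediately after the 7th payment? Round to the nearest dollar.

With monthly rate i = 5.5%/12 = 0.0045833, the balance after k of n payments is P · [(1+i)^n − (1+i)^k] / [(1+i)^n − 1].
(1+0.0045833)^24 = 1.11599757 and (1+0.0045833)^7 = 1.03252786, so the balance is 18,500 × (1.11599757 − 1.03252786) / (1.11599757 − 1) = $13,312.26.

$13,312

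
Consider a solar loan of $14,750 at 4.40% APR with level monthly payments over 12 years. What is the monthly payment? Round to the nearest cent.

$132.02

At 4.40% the monthly rate is 0.0036667, so the payment is 14,750 × 0.0036667 / (1 − 1.0036667^−144) = $132.02.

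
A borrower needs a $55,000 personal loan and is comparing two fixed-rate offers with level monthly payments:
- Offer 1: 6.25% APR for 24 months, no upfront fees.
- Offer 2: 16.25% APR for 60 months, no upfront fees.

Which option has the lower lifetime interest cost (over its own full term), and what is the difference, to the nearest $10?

Offer 1: at 6.25% the monthly rate is 0.0052083, so the payment is 55,000 × 0.0052083 / (1 − 1.0052083^−24) = $2,443.83.
Total interest on Offer 1 = 24 × $2,443.83 − $55,000 = $3,651.92.
Offer 2: monthly rate = 16.25%/12 = 0.0135417; payment = 55,000 × 0.0135417 / (1 − (1+0.0135417)^−60) = $1,344.81.
Total interest on Offer 2 = 60 × $1,344.81 − $55,000 = $25,688.60.
Offer 1 is lower by $22,036.68.

Offer 1 by $22,040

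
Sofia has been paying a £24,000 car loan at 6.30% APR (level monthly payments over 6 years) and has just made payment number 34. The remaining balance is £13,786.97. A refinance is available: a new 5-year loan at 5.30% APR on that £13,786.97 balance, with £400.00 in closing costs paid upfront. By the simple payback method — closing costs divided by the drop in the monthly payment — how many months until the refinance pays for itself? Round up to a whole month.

3 months

Current payment = 24,000 × 6.3%/12 / (1 − (1+0.0052500)^−72) = £401.16.
Refinanced payment = 13,786.97 × 0.0044167 / (1 − (1+0.0044167)^−60) = £262.08.
Monthly savings = £401.16 − £262.08 = £139.08.
Break-even = £400.00 / £139.08 = 2.88 → 3 months.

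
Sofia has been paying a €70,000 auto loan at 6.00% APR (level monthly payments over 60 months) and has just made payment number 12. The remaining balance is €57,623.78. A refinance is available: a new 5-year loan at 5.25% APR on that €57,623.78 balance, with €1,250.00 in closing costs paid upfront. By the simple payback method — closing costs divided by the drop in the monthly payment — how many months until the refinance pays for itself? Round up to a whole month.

Current payment = 70,000 × 6%/12 / (1 − (1+0.0050000)^−60) = €1,353.30.
Refinanced payment = 57,623.78 × 0.0043750 / (1 − (1+0.0043750)^−60) = €1,094.04.
Monthly savings = €1,353.30 − €1,094.04 = €259.26.
Break-even = €1,250.00 / €259.26 = 4.82 → 5 months.

5 months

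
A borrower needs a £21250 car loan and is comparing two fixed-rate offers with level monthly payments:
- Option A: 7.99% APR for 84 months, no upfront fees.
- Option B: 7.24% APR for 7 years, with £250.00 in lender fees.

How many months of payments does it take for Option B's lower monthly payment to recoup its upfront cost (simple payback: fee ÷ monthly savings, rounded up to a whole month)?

Option A: monthly rate = 7.99%/12 = 0.0066583; payment = 21,250 × 0.0066583 / (1 − (1+0.0066583)^−84) = £331.10.
Option B: at 7.24% the monthly rate is 0.0060333, so the payment is 21,250 × 0.0060333 / (1 − 1.0060333^−84) = £323.22.
Monthly savings = £331.10 − £323.22 = £7.88.
Break-even = £250.00 / £7.88 = 31.73 → 32 months.

32 months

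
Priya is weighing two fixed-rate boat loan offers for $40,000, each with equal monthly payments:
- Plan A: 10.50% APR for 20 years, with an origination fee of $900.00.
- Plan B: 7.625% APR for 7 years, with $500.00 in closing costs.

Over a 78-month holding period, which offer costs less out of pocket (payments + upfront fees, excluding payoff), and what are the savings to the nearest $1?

Plan A by $16,499

Plan A: at 10.50% the monthly rate is 0.0087500, so the payment is 40,000 × 0.0087500 / (1 − 1.0087500^−240) = $399.35.
Plan B: monthly rate = 7.625%/12 = 0.0063542; payment = 40,000 × 0.0063542 / (1 − (1+0.0063542)^−84) = $616.00.
Over 78 months: Plan A costs 78 × $399.35 + $900.00 = $32,049.30; Plan B costs 78 × $616.00 + $500.00 = $48,548.00.
Plan A is cheaper by $48,548.00 − $32,049.30 = $16,498.70.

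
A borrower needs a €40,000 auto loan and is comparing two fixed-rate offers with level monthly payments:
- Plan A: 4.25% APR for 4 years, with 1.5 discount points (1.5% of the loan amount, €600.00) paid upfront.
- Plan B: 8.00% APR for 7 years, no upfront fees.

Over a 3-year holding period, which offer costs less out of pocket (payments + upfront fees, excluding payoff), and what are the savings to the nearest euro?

Plan B by €10,831

Plan A: at 4.25% the monthly rate is 0.0035417, so the payment is 40,000 × 0.0035417 / (1 − 1.0035417^−48) = €907.64.
Plan B: at 8.00% the monthly rate is 0.0066667, so the payment is 40,000 × 0.0066667 / (1 − 1.0066667^−84) = €623.45.
Over 36 months: Plan A costs 36 × €907.64 + €600.00 = €33,275.04; Plan B costs 36 × €623.45 = €22,444.20.
Plan B is cheaper by €33,275.04 − €22,444.20 = €10,830.84.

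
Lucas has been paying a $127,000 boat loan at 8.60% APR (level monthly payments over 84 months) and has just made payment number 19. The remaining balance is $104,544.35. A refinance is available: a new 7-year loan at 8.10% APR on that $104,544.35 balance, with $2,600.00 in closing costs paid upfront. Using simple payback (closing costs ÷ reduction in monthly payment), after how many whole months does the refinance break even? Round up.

7 months

Current payment = 127,000 × 8.6%/12 / (1 − (1+0.0071667)^−84) = $2,017.63.
Refinanced payment = 104,544.35 × 0.0067500 / (1 − (1+0.0067500)^−84) = $1,634.66.
Monthly savings = $2,017.63 − $1,634.66 = $382.97.
Break-even = $2,600.00 / $382.97 = 6.79 → 7 months.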